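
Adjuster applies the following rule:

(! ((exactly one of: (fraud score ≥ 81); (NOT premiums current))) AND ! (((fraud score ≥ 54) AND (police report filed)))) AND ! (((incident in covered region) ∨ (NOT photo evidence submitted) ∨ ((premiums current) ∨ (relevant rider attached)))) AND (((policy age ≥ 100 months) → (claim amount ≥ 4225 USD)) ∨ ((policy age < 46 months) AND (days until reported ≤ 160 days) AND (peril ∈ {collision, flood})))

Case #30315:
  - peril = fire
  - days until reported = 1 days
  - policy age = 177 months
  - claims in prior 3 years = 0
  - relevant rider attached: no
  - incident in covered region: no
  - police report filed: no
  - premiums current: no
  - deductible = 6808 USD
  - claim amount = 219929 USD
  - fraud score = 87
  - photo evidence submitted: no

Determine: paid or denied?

Atomic conditions:
  fraud score ≥ 81: 87 ≥ 81 is true
  NOT premiums current: no → true
  fraud score ≥ 54: 87 ≥ 54 is true
  police report filed: no → false
  incident in covered region: no → false
  NOT photo evidence submitted: no → true
  premiums current: no → false
  relevant rider attached: no → false
  policy age ≥ 100 months: 177 ≥ 100 is true
  claim amount ≥ 4225 USD: 219929 ≥ 4225 is true
  policy age < 46 months: 177 < 46 is false
  days until reported ≤ 160 days: 1 ≤ 160 is true
  peril ∈ {collision, flood}: fire is not in the set → false
Combine:
[1.1.1] exactly-one(true, true) = false
[1.1] NOT false = true
[1.2.1] true AND false = false
[1.2] NOT false = true
[1] true AND true = true
[2.1.3] false OR false = false
[2.1] false OR true OR false = true
[2] NOT true = false
[3.1] true → true = true
[3.2] false AND true AND false = false
[3] true OR false = true
[root] true AND false AND true = false
Overall: false → denied

Denied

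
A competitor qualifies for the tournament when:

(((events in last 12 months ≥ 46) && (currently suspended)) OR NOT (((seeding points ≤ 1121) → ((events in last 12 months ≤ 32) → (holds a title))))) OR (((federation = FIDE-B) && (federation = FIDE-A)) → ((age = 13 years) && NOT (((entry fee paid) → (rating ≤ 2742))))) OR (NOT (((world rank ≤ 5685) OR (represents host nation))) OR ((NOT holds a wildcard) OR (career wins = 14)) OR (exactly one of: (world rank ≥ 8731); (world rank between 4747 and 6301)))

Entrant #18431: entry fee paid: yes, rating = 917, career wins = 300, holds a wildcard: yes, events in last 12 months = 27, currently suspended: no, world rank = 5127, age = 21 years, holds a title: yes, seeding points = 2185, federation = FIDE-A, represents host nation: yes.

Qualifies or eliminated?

Qualifies

Atomic conditions:
  events in last 12 months ≥ 46: 27 ≥ 46 is false
  currently suspended: no → false
  seeding points ≤ 1121: 2185 ≤ 1121 is false
  events in last 12 months ≤ 32: 27 ≤ 32 is true
  holds a title: yes → true
  federation = FIDE-B: FIDE-A == FIDE-B is false
  federation = FIDE-A: FIDE-A == FIDE-A is true
  age = 13 years: 21 == 13 is false
  entry fee paid: yes → true
  rating ≤ 2742: 917 ≤ 2742 is true
  world rank ≤ 5685: 5127 ≤ 5685 is true
  represents host nation: yes → true
  NOT holds a wildcard: yes → false
  career wins = 14: 300 == 14 is false
  world rank ≥ 8731: 5127 ≥ 8731 is false
  world rank between 4747 and 6301: 5127 in [4747, 6301] is true
Combine:
[1.1] false AND false = false
[1.2.1.2] true → true = true
[1.2.1] false → true (antecedent false ⇒ implication holds) = true
[1.2] NOT true = false
[1] false OR false = false
[2.1] false AND true = false
[2.2.2.1] true → true = true
[2.2.2] NOT true = false
[2.2] false AND false = false
[2] false → false (antecedent false ⇒ implication holds) = true
[3.1.1] true OR true = true
[3.1] NOT true = false
[3.2] false OR false = false
[3.3] exactly-one(false, true) = true
[3] false OR false OR true = true
[root] false OR true OR true = true
Overall: true → qualifies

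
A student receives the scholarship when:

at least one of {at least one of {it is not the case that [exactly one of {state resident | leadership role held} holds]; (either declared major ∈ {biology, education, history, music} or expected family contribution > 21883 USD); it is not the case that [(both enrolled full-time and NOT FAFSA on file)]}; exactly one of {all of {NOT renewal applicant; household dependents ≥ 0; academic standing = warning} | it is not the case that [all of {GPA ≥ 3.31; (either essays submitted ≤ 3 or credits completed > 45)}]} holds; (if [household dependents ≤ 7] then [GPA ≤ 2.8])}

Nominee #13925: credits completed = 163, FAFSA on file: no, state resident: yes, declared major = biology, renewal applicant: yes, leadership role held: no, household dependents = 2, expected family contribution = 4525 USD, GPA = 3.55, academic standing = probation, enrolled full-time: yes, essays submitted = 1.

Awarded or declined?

Awarded

Atomic conditions:
  state resident: yes → true
  leadership role held: no → false
  declared major ∈ {biology, education, history, music}: biology is in the set → true
  expected family contribution > 21883 USD: 4525 > 21883 is false
  enrolled full-time: yes → true
  NOT FAFSA on file: no → true
  NOT renewal applicant: yes → false
  household dependents ≥ 0: 2 ≥ 0 is true
  academic standing = warning: probation == warning is false
  GPA ≥ 3.31: 3.55 ≥ 3.31 is true
  essays submitted ≤ 3: 1 ≤ 3 is true
  credits completed > 45: 163 > 45 is true
  household dependents ≤ 7: 2 ≤ 7 is true
  GPA ≤ 2.8: 3.55 ≤ 2.8 is false
Combine:
[1.1.1] exactly-one(true, false) = true
[1.1] NOT true = false
[1.2] true OR false = true
[1.3.1] true AND true = true
[1.3] NOT true = false
[1] false OR true OR false = true
[2.1] false AND true AND false = false
[2.2.1.2] true OR true = true
[2.2.1] true AND true = true
[2.2] NOT true = false
[2] exactly-one(false, false) = false
[3] true → false = false
[root] true OR false OR false = true
Overall: true → awarded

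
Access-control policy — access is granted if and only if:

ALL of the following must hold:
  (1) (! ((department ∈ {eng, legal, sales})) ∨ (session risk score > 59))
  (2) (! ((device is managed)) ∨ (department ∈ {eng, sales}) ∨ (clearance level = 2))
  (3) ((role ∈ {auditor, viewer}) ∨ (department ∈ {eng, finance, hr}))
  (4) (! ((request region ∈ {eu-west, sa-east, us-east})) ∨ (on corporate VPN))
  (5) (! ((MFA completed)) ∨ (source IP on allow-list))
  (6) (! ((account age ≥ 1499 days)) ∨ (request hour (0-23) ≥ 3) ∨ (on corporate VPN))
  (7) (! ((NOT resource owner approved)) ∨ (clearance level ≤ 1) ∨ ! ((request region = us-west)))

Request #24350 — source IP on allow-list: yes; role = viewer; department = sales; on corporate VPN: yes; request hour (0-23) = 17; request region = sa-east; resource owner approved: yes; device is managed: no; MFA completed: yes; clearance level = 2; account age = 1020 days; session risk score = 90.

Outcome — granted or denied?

Atomic conditions:
  department ∈ {eng, legal, sales}: sales is in the set → true
  session risk score > 59: 90 > 59 is true
  device is managed: no → false
  department ∈ {eng, sales}: sales is in the set → true
  clearance level = 2: 2 == 2 is true
  role ∈ {auditor, viewer}: viewer is in the set → true
  department ∈ {eng, finance, hr}: sales is not in the set → false
  request region ∈ {eu-west, sa-east, us-east}: sa-east is in the set → true
  on corporate VPN: yes → true
  MFA completed: yes → true
  source IP on allow-list: yes → true
  account age ≥ 1499 days: 1020 ≥ 1499 is false
  request hour (0-23) ≥ 3: 17 ≥ 3 is true
  NOT resource owner approved: yes → false
  clearance level ≤ 1: 2 ≤ 1 is false
  request region = us-west: sa-east == us-west is false
Combine:
[1.1] NOT true = false
[1] false OR true = true
[2.1] NOT false = true
[2] true OR true OR true = true
[3] true OR false = true
[4.1] NOT true = false
[4] false OR true = true
[5.1] NOT true = false
[5] false OR true = true
[6.1] NOT false = true
[6] true OR true OR true = true
[7.1] NOT false = true
[7.3] NOT false = true
[7] true OR false OR true = true
[root] true AND true AND true AND true AND true AND true AND true = true
Overall: true → granted

Granted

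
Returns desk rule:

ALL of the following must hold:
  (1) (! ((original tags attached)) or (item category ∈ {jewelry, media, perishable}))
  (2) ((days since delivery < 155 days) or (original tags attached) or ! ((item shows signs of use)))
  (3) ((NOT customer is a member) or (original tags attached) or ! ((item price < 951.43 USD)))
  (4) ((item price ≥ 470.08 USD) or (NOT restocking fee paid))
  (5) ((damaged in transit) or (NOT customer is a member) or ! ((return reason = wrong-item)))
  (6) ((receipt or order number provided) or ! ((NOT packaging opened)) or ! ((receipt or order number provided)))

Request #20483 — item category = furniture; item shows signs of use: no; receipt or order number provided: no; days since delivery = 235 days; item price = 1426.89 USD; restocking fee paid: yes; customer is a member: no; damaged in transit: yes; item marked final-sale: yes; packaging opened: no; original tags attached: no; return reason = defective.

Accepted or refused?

Accepted

Atomic conditions:
  original tags attached: no → false
  item category ∈ {jewelry, media, perishable}: furniture is not in the set → false
  days since delivery < 155 days: 235 < 155 is false
  item shows signs of use: no → false
  NOT customer is a member: no → true
  item price < 951.43 USD: 1426.89 < 951.43 is false
  item price ≥ 470.08 USD: 1426.89 ≥ 470.08 is true
  NOT restocking fee paid: yes → false
  damaged in transit: yes → true
  return reason = wrong-item: defective == wrong-item is false
  receipt or order number provided: no → false
  NOT packaging opened: no → true
Combine:
[1.1] NOT false = true
[1] true OR false = true
[2.3] NOT false = true
[2] false OR false OR true = true
[3.3] NOT false = true
[3] true OR false OR true = true
[4] true OR false = true
[5.3] NOT false = true
[5] true OR true OR true = true
[6.2] NOT true = false
[6.3] NOT false = true
[6] false OR false OR true = true
[root] true AND true AND true AND true AND true AND true = true
Overall: true → accepted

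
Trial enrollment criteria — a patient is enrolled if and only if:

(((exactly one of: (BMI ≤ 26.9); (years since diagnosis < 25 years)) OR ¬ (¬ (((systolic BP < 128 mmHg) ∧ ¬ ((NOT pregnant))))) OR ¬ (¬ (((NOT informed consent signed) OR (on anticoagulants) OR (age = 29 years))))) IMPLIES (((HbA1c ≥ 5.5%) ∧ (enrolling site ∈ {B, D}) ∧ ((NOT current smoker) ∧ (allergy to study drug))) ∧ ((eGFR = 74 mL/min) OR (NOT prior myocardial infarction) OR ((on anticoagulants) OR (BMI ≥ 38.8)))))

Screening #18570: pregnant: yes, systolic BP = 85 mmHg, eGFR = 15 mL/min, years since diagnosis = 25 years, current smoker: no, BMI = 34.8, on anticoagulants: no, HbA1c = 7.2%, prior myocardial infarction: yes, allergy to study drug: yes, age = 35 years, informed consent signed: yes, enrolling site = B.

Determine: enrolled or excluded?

Atomic conditions:
  BMI ≤ 26.9: 34.8 ≤ 26.9 is false
  years since diagnosis < 25 years: 25 < 25 is false
  systolic BP < 128 mmHg: 85 < 128 is true
  NOT pregnant: yes → false
  NOT informed consent signed: yes → false
  on anticoagulants: no → false
  age = 29 years: 35 == 29 is false
  HbA1c ≥ 5.5%: 7.2 ≥ 5.5 is true
  enrolling site ∈ {B, D}: B is in the set → true
  NOT current smoker: no → true
  allergy to study drug: yes → true
  eGFR = 74 mL/min: 15 == 74 is false
  NOT prior myocardial infarction: yes → false
  BMI ≥ 38.8: 34.8 ≥ 38.8 is false
Combine:
[1.1] exactly-one(false, false) = false
[1.2.1.1.2] NOT false = true
[1.2.1.1] true AND true = true
[1.2.1] NOT true = false
[1.2] NOT false = true
[1.3.1.1] false OR false OR false = false
[1.3.1] NOT false = true
[1.3] NOT true = false
[1] false OR true OR false = true
[2.1.3] true AND true = true
[2.1] true AND true AND true = true
[2.2.3] false OR false = false
[2.2] false OR false OR false = false
[2] true AND false = false
[root] true → false = false
Overall: false → excluded

Excluded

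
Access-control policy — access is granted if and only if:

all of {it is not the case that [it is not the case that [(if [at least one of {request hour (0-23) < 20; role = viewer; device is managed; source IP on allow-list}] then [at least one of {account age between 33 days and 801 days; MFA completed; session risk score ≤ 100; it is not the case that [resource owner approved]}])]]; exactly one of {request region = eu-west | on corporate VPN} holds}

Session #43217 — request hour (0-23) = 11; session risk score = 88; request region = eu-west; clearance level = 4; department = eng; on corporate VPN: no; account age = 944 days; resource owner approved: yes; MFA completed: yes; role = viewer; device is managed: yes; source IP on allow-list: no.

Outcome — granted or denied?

Granted

Atomic conditions:
  request hour (0-23) < 20: 11 < 20 is true
  role = viewer: viewer == viewer is true
  device is managed: yes → true
  source IP on allow-list: no → false
  account age between 33 days and 801 days: 944 in [33, 801] is false
  MFA completed: yes → true
  session risk score ≤ 100: 88 ≤ 100 is true
  resource owner approved: yes → true
  request region = eu-west: eu-west == eu-west is true
  on corporate VPN: no → false
Combine:
[1.1.1.1] true OR true OR true OR false = true
[1.1.1.2.4] NOT true = false
[1.1.1.2] false OR true OR true OR false = true
[1.1.1] true → true = true
[1.1] NOT true = false
[1] NOT false = true
[2] exactly-one(true, false) = true
[root] true AND true = true
Overall: true → granted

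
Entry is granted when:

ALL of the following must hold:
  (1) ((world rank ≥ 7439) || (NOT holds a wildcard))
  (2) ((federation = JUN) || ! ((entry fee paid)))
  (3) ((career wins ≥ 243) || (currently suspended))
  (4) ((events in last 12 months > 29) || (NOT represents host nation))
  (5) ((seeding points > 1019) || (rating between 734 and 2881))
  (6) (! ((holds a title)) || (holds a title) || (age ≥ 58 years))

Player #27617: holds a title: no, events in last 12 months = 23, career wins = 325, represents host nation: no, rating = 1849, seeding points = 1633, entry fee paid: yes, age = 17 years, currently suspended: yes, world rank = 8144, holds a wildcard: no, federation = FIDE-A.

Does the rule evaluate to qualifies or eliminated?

Atomic conditions:
  world rank ≥ 7439: 8144 ≥ 7439 is true
  NOT holds a wildcard: no → true
  federation = JUN: FIDE-A == JUN is false
  entry fee paid: yes → true
  career wins ≥ 243: 325 ≥ 243 is true
  currently suspended: yes → true
  events in last 12 months > 29: 23 > 29 is false
  NOT represents host nation: no → true
  seeding points > 1019: 1633 > 1019 is true
  rating between 734 and 2881: 1849 in [734, 2881] is true
  holds a title: no → false
  age ≥ 58 years: 17 ≥ 58 is false
Combine:
[1] true OR true = true
[2.2] NOT true = false
[2] false OR false = false
[3] true OR true = true
[4] false OR true = true
[5] true OR true = true
[6.1] NOT false = true
[6] true OR false OR false = true
[root] true AND false AND true AND true AND true AND true = false
Overall: false → eliminated

Eliminated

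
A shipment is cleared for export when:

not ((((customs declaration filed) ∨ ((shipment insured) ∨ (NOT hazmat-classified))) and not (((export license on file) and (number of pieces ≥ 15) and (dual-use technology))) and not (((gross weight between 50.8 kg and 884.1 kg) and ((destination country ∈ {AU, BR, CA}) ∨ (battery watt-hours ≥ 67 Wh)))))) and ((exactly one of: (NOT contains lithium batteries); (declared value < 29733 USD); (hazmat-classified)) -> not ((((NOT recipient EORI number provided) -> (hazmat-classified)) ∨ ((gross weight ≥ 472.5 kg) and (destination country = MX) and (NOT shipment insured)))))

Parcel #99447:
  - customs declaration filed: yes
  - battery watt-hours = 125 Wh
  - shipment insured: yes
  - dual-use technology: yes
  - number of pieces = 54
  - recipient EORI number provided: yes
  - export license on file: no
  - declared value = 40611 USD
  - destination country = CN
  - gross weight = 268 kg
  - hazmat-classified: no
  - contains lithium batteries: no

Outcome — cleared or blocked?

Atomic conditions:
  customs declaration filed: yes → true
  shipment insured: yes → true
  NOT hazmat-classified: no → true
  export license on file: no → false
  number of pieces ≥ 15: 54 ≥ 15 is true
  dual-use technology: yes → true
  gross weight between 50.8 kg and 884.1 kg: 268 in [50.8, 884.1] is true
  destination country ∈ {AU, BR, CA}: CN is not in the set → false
  battery watt-hours ≥ 67 Wh: 125 ≥ 67 is true
  NOT contains lithium batteries: no → true
  declared value < 29733 USD: 40611 < 29733 is false
  hazmat-classified: no → false
  NOT recipient EORI number provided: yes → false
  gross weight ≥ 472.5 kg: 268 ≥ 472.5 is false
  destination country = MX: CN == MX is false
  NOT shipment insured: yes → false
Combine:
[1.1.1.2] true OR true = true
[1.1.1] true OR true = true
[1.1.2.1] false AND true AND true = false
[1.1.2] NOT false = true
[1.1.3.1.2] false OR true = true
[1.1.3.1] true AND true = true
[1.1.3] NOT true = false
[1.1] true AND true AND false = false
[1] NOT false = true
[2.1] exactly-one(true, false, false) = true
[2.2.1.1] false → false (antecedent false ⇒ implication holds) = true
[2.2.1.2] false AND false AND false = false
[2.2.1] true OR false = true
[2.2] NOT true = false
[2] true → false = false
[root] true AND false = false
Overall: false → blocked

Blocked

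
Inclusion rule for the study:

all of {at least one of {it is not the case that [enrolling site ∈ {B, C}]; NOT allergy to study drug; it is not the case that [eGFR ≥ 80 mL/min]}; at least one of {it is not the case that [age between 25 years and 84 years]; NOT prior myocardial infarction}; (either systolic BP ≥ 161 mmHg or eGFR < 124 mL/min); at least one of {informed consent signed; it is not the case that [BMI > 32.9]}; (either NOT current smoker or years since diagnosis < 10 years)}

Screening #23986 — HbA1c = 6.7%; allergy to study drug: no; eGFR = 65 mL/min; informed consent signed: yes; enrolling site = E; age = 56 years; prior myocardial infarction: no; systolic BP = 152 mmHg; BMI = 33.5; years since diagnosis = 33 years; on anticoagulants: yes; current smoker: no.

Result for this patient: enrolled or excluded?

Atomic conditions:
  enrolling site ∈ {B, C}: E is not in the set → false
  NOT allergy to study drug: no → true
  eGFR ≥ 80 mL/min: 65 ≥ 80 is false
  age between 25 years and 84 years: 56 in [25, 84] is true
  NOT prior myocardial infarction: no → true
  systolic BP ≥ 161 mmHg: 152 ≥ 161 is false
  eGFR < 124 mL/min: 65 < 124 is true
  informed consent signed: yes → true
  BMI > 32.9: 33.5 > 32.9 is true
  NOT current smoker: no → true
  years since diagnosis < 10 years: 33 < 10 is false
Combine:
[1.1] NOT false = true
[1.3] NOT false = true
[1] true OR true OR true = true
[2.1] NOT true = false
[2] false OR true = true
[3] false OR true = true
[4.2] NOT true = false
[4] true OR false = true
[5] true OR false = true
[root] true AND true AND true AND true AND true = true
Overall: true → enrolled

Enrolled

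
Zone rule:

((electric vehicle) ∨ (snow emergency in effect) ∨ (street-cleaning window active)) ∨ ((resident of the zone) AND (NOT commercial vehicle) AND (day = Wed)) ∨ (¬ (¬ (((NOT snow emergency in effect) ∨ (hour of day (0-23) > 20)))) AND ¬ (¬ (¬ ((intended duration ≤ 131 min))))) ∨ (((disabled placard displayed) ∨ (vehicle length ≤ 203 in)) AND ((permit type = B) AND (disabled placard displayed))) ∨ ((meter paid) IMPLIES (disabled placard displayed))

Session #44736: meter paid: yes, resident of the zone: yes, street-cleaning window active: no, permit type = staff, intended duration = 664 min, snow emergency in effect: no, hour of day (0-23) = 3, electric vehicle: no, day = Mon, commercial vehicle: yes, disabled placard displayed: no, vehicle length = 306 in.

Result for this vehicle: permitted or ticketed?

Atomic conditions:
  electric vehicle: no → false
  snow emergency in effect: no → false
  street-cleaning window active: no → false
  resident of the zone: yes → true
  NOT commercial vehicle: yes → false
  day = Wed: Mon == Wed is false
  NOT snow emergency in effect: no → true
  hour of day (0-23) > 20: 3 > 20 is false
  intended duration ≤ 131 min: 664 ≤ 131 is false
  disabled placard displayed: no → false
  vehicle length ≤ 203 in: 306 ≤ 203 is false
  permit type = B: staff == B is false
  meter paid: yes → true
Combine:
[1] false OR false OR false = false
[2] true AND false AND false = false
[3.1.1.1] true OR false = true
[3.1.1] NOT true = false
[3.1] NOT false = true
[3.2.1.1] NOT false = true
[3.2.1] NOT true = false
[3.2] NOT false = true
[3] true AND true = true
[4.1] false OR false = false
[4.2] false AND false = false
[4] false AND false = false
[5] true → false = false
[root] false OR false OR true OR false OR false = true
Overall: true → permitted

Permitted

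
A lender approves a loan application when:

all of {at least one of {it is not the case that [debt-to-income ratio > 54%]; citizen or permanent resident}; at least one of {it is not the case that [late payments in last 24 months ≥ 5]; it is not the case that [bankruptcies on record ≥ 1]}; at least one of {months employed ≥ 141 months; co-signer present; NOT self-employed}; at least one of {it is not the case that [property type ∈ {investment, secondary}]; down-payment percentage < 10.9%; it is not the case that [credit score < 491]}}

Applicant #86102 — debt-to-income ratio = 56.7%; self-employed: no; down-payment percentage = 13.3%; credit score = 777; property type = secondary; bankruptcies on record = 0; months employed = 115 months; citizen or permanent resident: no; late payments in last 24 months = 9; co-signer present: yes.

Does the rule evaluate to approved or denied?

Atomic conditions:
  debt-to-income ratio > 54%: 56.7 > 54 is true
  citizen or permanent resident: no → false
  late payments in last 24 months ≥ 5: 9 ≥ 5 is true
  bankruptcies on record ≥ 1: 0 ≥ 1 is false
  months employed ≥ 141 months: 115 ≥ 141 is false
  co-signer present: yes → true
  NOT self-employed: no → true
  property type ∈ {investment, secondary}: secondary is in the set → true
  down-payment percentage < 10.9%: 13.3 < 10.9 is false
  credit score < 491: 777 < 491 is false
Combine:
[1.1] NOT true = false
[1] false OR false = false
[2.1] NOT true = false
[2.2] NOT false = true
[2] false OR true = true
[3] false OR true OR true = true
[4.1] NOT true = false
[4.3] NOT false = true
[4] false OR false OR true = true
[root] false AND true AND true AND true = false
Overall: false → denied

Denied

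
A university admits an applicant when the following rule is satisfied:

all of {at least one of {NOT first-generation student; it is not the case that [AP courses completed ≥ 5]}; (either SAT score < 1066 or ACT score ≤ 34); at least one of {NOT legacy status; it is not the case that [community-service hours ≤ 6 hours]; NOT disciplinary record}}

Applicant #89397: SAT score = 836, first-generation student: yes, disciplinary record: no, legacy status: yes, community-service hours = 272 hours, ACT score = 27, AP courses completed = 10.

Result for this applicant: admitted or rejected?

Rejected

Atomic conditions:
  NOT first-generation student: yes → false
  AP courses completed ≥ 5: 10 ≥ 5 is true
  SAT score < 1066: 836 < 1066 is true
  ACT score ≤ 34: 27 ≤ 34 is true
  NOT legacy status: yes → false
  community-service hours ≤ 6 hours: 272 ≤ 6 is false
  NOT disciplinary record: no → true
Combine:
[1.2] NOT true = false
[1] false OR false = false
[2] true OR true = true
[3.2] NOT false = true
[3] false OR true OR true = true
[root] false AND true AND true = false
Overall: false → rejected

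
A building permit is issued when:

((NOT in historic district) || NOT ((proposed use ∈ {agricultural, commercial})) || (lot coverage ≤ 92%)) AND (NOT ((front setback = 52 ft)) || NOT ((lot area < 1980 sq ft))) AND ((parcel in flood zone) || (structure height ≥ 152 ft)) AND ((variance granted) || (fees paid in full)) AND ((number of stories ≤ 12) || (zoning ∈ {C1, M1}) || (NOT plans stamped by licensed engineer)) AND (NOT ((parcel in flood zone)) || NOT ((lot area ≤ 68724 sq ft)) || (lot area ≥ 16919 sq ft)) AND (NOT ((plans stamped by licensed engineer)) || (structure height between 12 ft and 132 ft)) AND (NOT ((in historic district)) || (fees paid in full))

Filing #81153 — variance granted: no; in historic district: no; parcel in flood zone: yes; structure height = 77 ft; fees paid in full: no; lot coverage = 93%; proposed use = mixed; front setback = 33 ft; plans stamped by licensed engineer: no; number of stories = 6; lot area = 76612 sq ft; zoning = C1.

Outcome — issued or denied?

Denied

Atomic conditions:
  NOT in historic district: no → true
  proposed use ∈ {agricultural, commercial}: mixed is not in the set → false
  lot coverage ≤ 92%: 93 ≤ 92 is false
  front setback = 52 ft: 33 == 52 is false
  lot area < 1980 sq ft: 76612 < 1980 is false
  parcel in flood zone: yes → true
  structure height ≥ 152 ft: 77 ≥ 152 is false
  variance granted: no → false
  fees paid in full: no → false
  number of stories ≤ 12: 6 ≤ 12 is true
  zoning ∈ {C1, M1}: C1 is in the set → true
  NOT plans stamped by licensed engineer: no → true
  lot area ≤ 68724 sq ft: 76612 ≤ 68724 is false
  lot area ≥ 16919 sq ft: 76612 ≥ 16919 is true
  plans stamped by licensed engineer: no → false
  structure height between 12 ft and 132 ft: 77 in [12, 132] is true
  in historic district: no → false
Combine:
[1.2] NOT false = true
[1] true OR true OR false = true
[2.1] NOT false = true
[2.2] NOT false = true
[2] true OR true = true
[3] true OR false = true
[4] false OR false = false
[5] true OR true OR true = true
[6.1] NOT true = false
[6.2] NOT false = true
[6] false OR true OR true = true
[7.1] NOT false = true
[7] true OR true = true
[8.1] NOT false = true
[8] true OR false = true
[root] true AND true AND true AND false AND true AND true AND true AND true = false
Overall: false → denied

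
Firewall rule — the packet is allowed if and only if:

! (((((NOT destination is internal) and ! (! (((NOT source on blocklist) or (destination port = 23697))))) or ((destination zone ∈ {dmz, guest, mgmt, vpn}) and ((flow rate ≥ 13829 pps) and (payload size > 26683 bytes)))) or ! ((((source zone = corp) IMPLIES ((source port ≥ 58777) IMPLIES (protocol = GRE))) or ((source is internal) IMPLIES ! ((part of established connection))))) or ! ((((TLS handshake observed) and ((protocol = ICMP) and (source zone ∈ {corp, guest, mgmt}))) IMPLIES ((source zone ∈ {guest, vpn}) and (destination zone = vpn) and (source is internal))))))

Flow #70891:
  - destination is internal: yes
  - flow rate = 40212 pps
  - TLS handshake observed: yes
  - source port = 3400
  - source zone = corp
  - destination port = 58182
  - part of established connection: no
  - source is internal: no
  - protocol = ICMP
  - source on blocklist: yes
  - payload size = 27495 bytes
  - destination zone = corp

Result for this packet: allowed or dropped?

Atomic conditions:
  NOT destination is internal: yes → false
  NOT source on blocklist: yes → false
  destination port = 23697: 58182 == 23697 is false
  destination zone ∈ {dmz, guest, mgmt, vpn}: corp is not in the set → false
  flow rate ≥ 13829 pps: 40212 ≥ 13829 is true
  payload size > 26683 bytes: 27495 > 26683 is true
  source zone = corp: corp == corp is true
  source port ≥ 58777: 3400 ≥ 58777 is false
  protocol = GRE: ICMP == GRE is false
  source is internal: no → false
  part of established connection: no → false
  TLS handshake observed: yes → true
  protocol = ICMP: ICMP == ICMP is true
  source zone ∈ {corp, guest, mgmt}: corp is in the set → true
  source zone ∈ {guest, vpn}: corp is not in the set → false
  destination zone = vpn: corp == vpn is false
Combine:
[1.1.1.2.1.1] false OR false = false
[1.1.1.2.1] NOT false = true
[1.1.1.2] NOT true = false
[1.1.1] false AND false = false
[1.1.2.2] true AND true = true
[1.1.2] false AND true = false
[1.1] false OR false = false
[1.2.1.1.2] false → false (antecedent false ⇒ implication holds) = true
[1.2.1.1] true → true = true
[1.2.1.2.2] NOT false = true
[1.2.1.2] false → true (antecedent false ⇒ implication holds) = true
[1.2.1] true OR true = true
[1.2] NOT true = false
[1.3.1.1.2] true AND true = true
[1.3.1.1] true AND true = true
[1.3.1.2] false AND false AND false = false
[1.3.1] true → false = false
[1.3] NOT false = true
[1] false OR false OR true = true
[root] NOT true = false
Overall: false → dropped

Dropped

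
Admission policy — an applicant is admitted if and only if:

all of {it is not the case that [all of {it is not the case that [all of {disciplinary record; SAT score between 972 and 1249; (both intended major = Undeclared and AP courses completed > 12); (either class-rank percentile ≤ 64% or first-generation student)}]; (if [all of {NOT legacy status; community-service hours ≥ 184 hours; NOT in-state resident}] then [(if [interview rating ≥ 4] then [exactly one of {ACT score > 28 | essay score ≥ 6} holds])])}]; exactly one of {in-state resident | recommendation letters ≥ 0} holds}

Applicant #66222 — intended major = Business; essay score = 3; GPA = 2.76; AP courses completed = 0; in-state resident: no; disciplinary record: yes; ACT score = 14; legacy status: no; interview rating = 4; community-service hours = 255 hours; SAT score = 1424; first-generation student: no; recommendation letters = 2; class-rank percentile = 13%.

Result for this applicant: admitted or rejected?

Admitted

Atomic conditions:
  disciplinary record: yes → true
  SAT score between 972 and 1249: 1424 in [972, 1249] is false
  intended major = Undeclared: Business == Undeclared is false
  AP courses completed > 12: 0 > 12 is false
  class-rank percentile ≤ 64%: 13 ≤ 64 is true
  first-generation student: no → false
  NOT legacy status: no → true
  community-service hours ≥ 184 hours: 255 ≥ 184 is true
  NOT in-state resident: no → true
  interview rating ≥ 4: 4 ≥ 4 is true
  ACT score > 28: 14 > 28 is false
  essay score ≥ 6: 3 ≥ 6 is false
  in-state resident: no → false
  recommendation letters ≥ 0: 2 ≥ 0 is true
Combine:
[1.1.1.1.3] false AND false = false
[1.1.1.1.4] true OR false = true
[1.1.1.1] true AND false AND false AND true = false
[1.1.1] NOT false = true
[1.1.2.1] true AND true AND true = true
[1.1.2.2.2] exactly-one(false, false) = false
[1.1.2.2] true → false = false
[1.1.2] true → false = false
[1.1] true AND false = false
[1] NOT false = true
[2] exactly-one(false, true) = true
[root] true AND true = true
Overall: true → admitted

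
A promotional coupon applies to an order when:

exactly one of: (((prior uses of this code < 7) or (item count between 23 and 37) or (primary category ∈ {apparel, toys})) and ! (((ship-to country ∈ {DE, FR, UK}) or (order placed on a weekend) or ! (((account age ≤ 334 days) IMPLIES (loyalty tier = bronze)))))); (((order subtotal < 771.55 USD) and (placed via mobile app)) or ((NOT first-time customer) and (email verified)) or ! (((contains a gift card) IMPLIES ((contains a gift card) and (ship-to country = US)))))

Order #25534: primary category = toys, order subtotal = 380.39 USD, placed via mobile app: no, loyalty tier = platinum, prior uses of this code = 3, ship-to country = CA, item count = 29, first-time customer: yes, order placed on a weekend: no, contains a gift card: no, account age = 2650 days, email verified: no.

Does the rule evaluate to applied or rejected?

Atomic conditions:
  prior uses of this code < 7: 3 < 7 is true
  item count between 23 and 37: 29 in [23, 37] is true
  primary category ∈ {apparel, toys}: toys is in the set → true
  ship-to country ∈ {DE, FR, UK}: CA is not in the set → false
  order placed on a weekend: no → false
  account age ≤ 334 days: 2650 ≤ 334 is false
  loyalty tier = bronze: platinum == bronze is false
  order subtotal < 771.55 USD: 380.39 < 771.55 is true
  placed via mobile app: no → false
  NOT first-time customer: yes → false
  email verified: no → false
  contains a gift card: no → false
  ship-to country = US: CA == US is false
Combine:
[1.1] true OR true OR true = true
[1.2.1.3.1] false → false (antecedent false ⇒ implication holds) = true
[1.2.1.3] NOT true = false
[1.2.1] false OR false OR false = false
[1.2] NOT false = true
[1] true AND true = true
[2.1] true AND false = false
[2.2] false AND false = false
[2.3.1.2] false AND false = false
[2.3.1] false → false (antecedent false ⇒ implication holds) = true
[2.3] NOT true = false
[2] false OR false OR false = false
[root] exactly-one(true, false) = true
Overall: true → applied

Applied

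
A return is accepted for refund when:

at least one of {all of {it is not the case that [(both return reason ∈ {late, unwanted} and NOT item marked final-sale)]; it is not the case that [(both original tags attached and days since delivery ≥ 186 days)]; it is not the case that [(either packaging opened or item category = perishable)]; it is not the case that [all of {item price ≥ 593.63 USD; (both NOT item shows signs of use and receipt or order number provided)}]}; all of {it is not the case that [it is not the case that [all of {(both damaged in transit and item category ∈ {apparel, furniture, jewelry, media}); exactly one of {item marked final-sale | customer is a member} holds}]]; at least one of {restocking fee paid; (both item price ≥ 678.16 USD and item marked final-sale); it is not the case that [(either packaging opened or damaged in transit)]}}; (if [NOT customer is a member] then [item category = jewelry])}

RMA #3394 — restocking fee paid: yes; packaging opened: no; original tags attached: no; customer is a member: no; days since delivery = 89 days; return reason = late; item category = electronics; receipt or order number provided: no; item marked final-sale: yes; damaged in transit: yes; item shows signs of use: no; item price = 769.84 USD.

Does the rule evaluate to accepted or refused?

Atomic conditions:
  return reason ∈ {late, unwanted}: late is in the set → true
  NOT item marked final-sale: yes → false
  original tags attached: no → false
  days since delivery ≥ 186 days: 89 ≥ 186 is false
  packaging opened: no → false
  item category = perishable: electronics == perishable is false
  item price ≥ 593.63 USD: 769.84 ≥ 593.63 is true
  NOT item shows signs of use: no → true
  receipt or order number provided: no → false
  damaged in transit: yes → true
  item category ∈ {apparel, furniture, jewelry, media}: electronics is not in the set → false
  item marked final-sale: yes → true
  customer is a member: no → false
  restocking fee paid: yes → true
  item price ≥ 678.16 USD: 769.84 ≥ 678.16 is true
  NOT customer is a member: no → true
  item category = jewelry: electronics == jewelry is false
Combine:
[1.1.1] true AND false = false
[1.1] NOT false = true
[1.2.1] false AND false = false
[1.2] NOT false = true
[1.3.1] false OR false = false
[1.3] NOT false = true
[1.4.1.2] true AND false = false
[1.4.1] true AND false = false
[1.4] NOT false = true
[1] true AND true AND true AND true = true
[2.1.1.1.1] true AND false = false
[2.1.1.1.2] exactly-one(true, false) = true
[2.1.1.1] false AND true = false
[2.1.1] NOT false = true
[2.1] NOT true = false
[2.2.2] true AND true = true
[2.2.3.1] false OR true = true
[2.2.3] NOT true = false
[2.2] true OR true OR false = true
[2] false AND true = false
[3] true → false = false
[root] true OR false OR false = true
Overall: true → accepted

Accepted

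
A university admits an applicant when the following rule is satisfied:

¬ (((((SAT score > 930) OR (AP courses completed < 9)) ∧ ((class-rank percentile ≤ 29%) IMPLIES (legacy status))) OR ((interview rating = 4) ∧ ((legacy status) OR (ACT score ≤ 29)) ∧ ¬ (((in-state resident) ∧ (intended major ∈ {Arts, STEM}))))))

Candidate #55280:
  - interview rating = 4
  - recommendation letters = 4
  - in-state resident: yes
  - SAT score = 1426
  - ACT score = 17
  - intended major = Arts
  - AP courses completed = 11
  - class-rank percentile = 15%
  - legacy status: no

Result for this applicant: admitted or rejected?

Admitted

Atomic conditions:
  SAT score > 930: 1426 > 930 is true
  AP courses completed < 9: 11 < 9 is false
  class-rank percentile ≤ 29%: 15 ≤ 29 is true
  legacy status: no → false
  interview rating = 4: 4 == 4 is true
  ACT score ≤ 29: 17 ≤ 29 is true
  in-state resident: yes → true
  intended major ∈ {Arts, STEM}: Arts is in the set → true
Combine:
[1.1.1] true OR false = true
[1.1.2] true → false = false
[1.1] true AND false = false
[1.2.2] false OR true = true
[1.2.3.1] true AND true = true
[1.2.3] NOT true = false
[1.2] true AND true AND false = false
[1] false OR false = false
[root] NOT false = true
Overall: true → admitted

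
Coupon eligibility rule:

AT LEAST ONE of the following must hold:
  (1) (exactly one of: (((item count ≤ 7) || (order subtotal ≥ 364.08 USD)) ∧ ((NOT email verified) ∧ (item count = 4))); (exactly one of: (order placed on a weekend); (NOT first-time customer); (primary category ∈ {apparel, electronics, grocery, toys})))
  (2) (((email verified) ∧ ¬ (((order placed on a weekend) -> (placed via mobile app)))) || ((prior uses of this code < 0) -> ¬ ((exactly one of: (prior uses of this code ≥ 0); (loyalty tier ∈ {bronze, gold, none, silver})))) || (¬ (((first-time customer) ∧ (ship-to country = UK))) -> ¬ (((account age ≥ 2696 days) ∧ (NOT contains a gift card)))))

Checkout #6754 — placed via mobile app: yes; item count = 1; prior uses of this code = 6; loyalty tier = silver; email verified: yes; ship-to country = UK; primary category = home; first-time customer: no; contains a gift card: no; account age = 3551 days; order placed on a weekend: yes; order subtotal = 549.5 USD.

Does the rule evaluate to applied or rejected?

Applied

Atomic conditions:
  item count ≤ 7: 1 ≤ 7 is true
  order subtotal ≥ 364.08 USD: 549.5 ≥ 364.08 is true
  NOT email verified: yes → false
  item count = 4: 1 == 4 is false
  order placed on a weekend: yes → true
  NOT first-time customer: no → true
  primary category ∈ {apparel, electronics, grocery, toys}: home is not in the set → false
  email verified: yes → true
  placed via mobile app: yes → true
  prior uses of this code < 0: 6 < 0 is false
  prior uses of this code ≥ 0: 6 ≥ 0 is true
  loyalty tier ∈ {bronze, gold, none, silver}: silver is in the set → true
  first-time customer: no → false
  ship-to country = UK: UK == UK is true
  account age ≥ 2696 days: 3551 ≥ 2696 is true
  NOT contains a gift card: no → true
Combine:
[1.1.1] true OR true = true
[1.1.2] false AND false = false
[1.1] true AND false = false
[1.2] exactly-one(true, true, false) = false
[1] exactly-one(false, false) = false
[2.1.2.1] true → true = true
[2.1.2] NOT true = false
[2.1] true AND false = false
[2.2.2.1] exactly-one(true, true) = false
[2.2.2] NOT false = true
[2.2] false → true (antecedent false ⇒ implication holds) = true
[2.3.1.1] false AND true = false
[2.3.1] NOT false = true
[2.3.2.1] true AND true = true
[2.3.2] NOT true = false
[2.3] true → false = false
[2] false OR true OR false = true
[root] false OR true = true
Overall: true → applied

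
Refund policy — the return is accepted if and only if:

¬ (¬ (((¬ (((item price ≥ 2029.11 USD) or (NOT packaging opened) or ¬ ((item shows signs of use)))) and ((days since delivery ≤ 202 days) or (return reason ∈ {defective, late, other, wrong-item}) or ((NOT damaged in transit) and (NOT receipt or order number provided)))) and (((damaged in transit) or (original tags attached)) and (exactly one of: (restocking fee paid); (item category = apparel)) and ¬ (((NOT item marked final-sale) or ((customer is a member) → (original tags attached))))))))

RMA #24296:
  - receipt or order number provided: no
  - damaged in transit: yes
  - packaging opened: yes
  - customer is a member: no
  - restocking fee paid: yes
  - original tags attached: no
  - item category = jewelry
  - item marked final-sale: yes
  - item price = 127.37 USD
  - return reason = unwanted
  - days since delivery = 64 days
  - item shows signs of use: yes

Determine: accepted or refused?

Refused

Atomic conditions:
  item price ≥ 2029.11 USD: 127.37 ≥ 2029.11 is false
  NOT packaging opened: yes → false
  item shows signs of use: yes → true
  days since delivery ≤ 202 days: 64 ≤ 202 is true
  return reason ∈ {defective, late, other, wrong-item}: unwanted is not in the set → false
  NOT damaged in transit: yes → false
  NOT receipt or order number provided: no → true
  damaged in transit: yes → true
  original tags attached: no → false
  restocking fee paid: yes → true
  item category = apparel: jewelry == apparel is false
  NOT item marked final-sale: yes → false
  customer is a member: no → false
Combine:
[1.1.1.1.1.3] NOT true = false
[1.1.1.1.1] false OR false OR false = false
[1.1.1.1] NOT false = true
[1.1.1.2.3] false AND true = false
[1.1.1.2] true OR false OR false = true
[1.1.1] true AND true = true
[1.1.2.1] true OR false = true
[1.1.2.2] exactly-one(true, false) = true
[1.1.2.3.1.2] false → false (antecedent false ⇒ implication holds) = true
[1.1.2.3.1] false OR true = true
[1.1.2.3] NOT true = false
[1.1.2] true AND true AND false = false
[1.1] true AND false = false
[1] NOT false = true
[root] NOT true = false
Overall: false → refused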